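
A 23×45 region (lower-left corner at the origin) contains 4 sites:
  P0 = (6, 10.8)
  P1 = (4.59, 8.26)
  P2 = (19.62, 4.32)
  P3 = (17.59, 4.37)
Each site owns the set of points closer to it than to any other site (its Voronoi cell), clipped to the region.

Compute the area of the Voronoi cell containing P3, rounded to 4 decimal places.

Area of P3's cell: 107.1857

1. box [0,23]×[0,45]: [(0, 0) (23, 0) (23, 45) (0, 45)]
2. ⊥bis P3·P0 via (11.795,7.585): [(7.5869, 0) (23, 0) (23, 27.7819)]  |A|=214.1021
3. ⊥bis P3·P1 via (11.09,6.315): [(11.0895, 6.3134) (9.2004, 0) (23, 0) (23, 27.7819)]  |A|=209.009
4. ⊥bis P3·P2 via (18.605,4.345): [(19.0049, 20.5808) (11.0895, 6.3134) (9.2004, 0) (18.498, 0)]  |A|=107.1857
5. canonical 4-gon: [(19.0049, 20.5808) (11.0895, 6.3134) (9.2004, 0) (18.498, 0)]
6. shoelace: 107.1857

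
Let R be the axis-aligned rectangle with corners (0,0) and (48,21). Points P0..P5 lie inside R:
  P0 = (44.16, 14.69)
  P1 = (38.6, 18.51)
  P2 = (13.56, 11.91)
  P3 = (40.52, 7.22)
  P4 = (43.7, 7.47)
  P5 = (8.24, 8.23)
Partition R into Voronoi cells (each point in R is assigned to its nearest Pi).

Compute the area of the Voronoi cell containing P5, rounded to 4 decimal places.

1. box [0,48]×[0,21]: [(0, 0) (48, 0) (48, 21) (0, 21)]
2. ⊥bis P5·P0 via (26.2,11.46): [(0, 0) (28.261, 0) (24.4843, 21) (0, 21)]  |A|=553.8257
3. ⊥bis P5·P1 via (23.42,13.37): [(0, 0) (27.9471, 0) (20.8365, 21) (0, 21)]  |A|=512.2276
4. ⊥bis P5·P2 via (10.9,10.07): [(0, 0) (17.8657, 0) (3.3394, 21) (0, 21)]  |A|=222.6537
5. ⊥bis P5·P3 via (24.38,7.725): [(0, 0) (17.8657, 0) (3.3394, 21) (0, 21)]  |A|=222.6537
6. ⊥bis P5·P4 via (25.97,7.85): [(0, 0) (17.8657, 0) (3.3394, 21) (0, 21)]  |A|=222.6537
7. canonical 4-gon: [(0, 0) (17.8657, 0) (3.3394, 21) (0, 21)]
8. shoelace: 222.6537

Area of P5's cell: 222.6537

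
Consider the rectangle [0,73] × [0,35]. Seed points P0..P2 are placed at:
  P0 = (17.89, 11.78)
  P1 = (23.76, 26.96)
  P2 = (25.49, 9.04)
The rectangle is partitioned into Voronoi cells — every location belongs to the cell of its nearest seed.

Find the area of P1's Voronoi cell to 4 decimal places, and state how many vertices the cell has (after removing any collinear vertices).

1. box [0,73]×[0,35]: [(0, 0) (73, 0) (73, 35) (0, 35)]
2. ⊥bis P1·P0 via (20.825,19.37): [(0, 27.4229) (70.9164, 0) (73, 0) (73, 35) (0, 35)]  |A|=1582.6338
3. ⊥bis P1·P2 via (24.625,18): [(0, 27.4229) (24.4192, 17.9801) (73, 22.6701) (73, 35) (0, 35)]  |A|=1013.236
4. canonical 5-gon: [(0, 27.4229) (24.4192, 17.9801) (73, 22.6701) (73, 35) (0, 35)]
5. shoelace: 1013.236

Area of P1's cell: 1013.2360 (5 vertices)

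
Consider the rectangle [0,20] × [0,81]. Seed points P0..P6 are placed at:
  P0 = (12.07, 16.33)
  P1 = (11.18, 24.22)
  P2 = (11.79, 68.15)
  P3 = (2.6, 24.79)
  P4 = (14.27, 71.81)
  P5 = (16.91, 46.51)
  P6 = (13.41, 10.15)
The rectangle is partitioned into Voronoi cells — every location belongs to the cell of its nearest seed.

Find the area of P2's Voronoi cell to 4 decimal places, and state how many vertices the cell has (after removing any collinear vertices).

1. box [0,20]×[0,81]: [(0, 0) (20, 0) (20, 81) (0, 81)]
2. ⊥bis P2·P0 via (11.93,42.24): [(0, 42.1755) (20, 42.2836) (20, 81) (0, 81)]  |A|=775.4086
3. ⊥bis P2·P1 via (11.485,46.185): [(0, 46.3445) (20, 46.0668) (20, 81) (0, 81)]  |A|=695.8876
4. ⊥bis P2·P3 via (7.195,46.47): [(0, 47.995) (8.3332, 46.2288) (20, 46.0668) (20, 81) (0, 81)]  |A|=689.0107
5. ⊥bis P2·P4 via (13.03,69.98): [(0, 78.8091) (0, 47.995) (8.3332, 46.2288) (20, 46.0668) (20, 65.2572)]  |A|=509.673
6. ⊥bis P2·P5 via (14.35,57.33): [(0, 78.8091) (0, 53.9348) (20, 58.6668) (20, 65.2572)]  |A|=314.6464
7. ⊥bis P2·P6 via (12.6,39.15): [(0, 78.8091) (0, 53.9348) (20, 58.6668) (20, 65.2572)]  |A|=314.6464
8. canonical 4-gon: [(0, 78.8091) (0, 53.9348) (20, 58.6668) (20, 65.2572)]
9. shoelace: 314.6464

Area of P2's cell: 314.6464 (4 vertices)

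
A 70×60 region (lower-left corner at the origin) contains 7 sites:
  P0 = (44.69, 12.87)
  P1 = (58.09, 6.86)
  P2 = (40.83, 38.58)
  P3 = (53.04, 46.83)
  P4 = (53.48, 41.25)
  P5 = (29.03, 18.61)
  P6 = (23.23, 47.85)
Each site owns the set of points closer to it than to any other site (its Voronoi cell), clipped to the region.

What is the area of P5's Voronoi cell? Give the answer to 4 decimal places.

Area of P5's cell: 1104.2519

1. box [0,70]×[0,60]: [(0, 0) (70, 0) (70, 60) (0, 60)]
2. ⊥bis P5·P0 via (36.86,15.74): [(0, 0) (31.0907, 0) (53.083, 60) (0, 60)]  |A|=2525.2107
3. ⊥bis P5·P1 via (43.56,12.735): [(0, 0) (31.0907, 0) (53.083, 60) (0, 60)]  |A|=2525.2107
4. ⊥bis P5·P2 via (34.93,28.595): [(0, 49.2347) (0, 0) (31.0907, 0) (40.3894, 25.3691)]  |A|=1388.6512
5. ⊥bis P5·P3 via (41.035,32.72): [(0, 49.2347) (0, 0) (31.0907, 0) (40.3894, 25.3691)]  |A|=1388.6512
6. ⊥bis P5·P4 via (41.255,29.93): [(0, 49.2347) (0, 0) (31.0907, 0) (40.3894, 25.3691)]  |A|=1388.6512
7. ⊥bis P5·P6 via (26.13,33.23): [(26.8456, 33.3719) (0, 28.0469) (0, 0) (31.0907, 0) (40.3894, 25.3691)]  |A|=1104.2519
8. canonical 5-gon: [(26.8456, 33.3719) (0, 28.0469) (0, 0) (31.0907, 0) (40.3894, 25.3691)]
9. shoelace: 1104.2519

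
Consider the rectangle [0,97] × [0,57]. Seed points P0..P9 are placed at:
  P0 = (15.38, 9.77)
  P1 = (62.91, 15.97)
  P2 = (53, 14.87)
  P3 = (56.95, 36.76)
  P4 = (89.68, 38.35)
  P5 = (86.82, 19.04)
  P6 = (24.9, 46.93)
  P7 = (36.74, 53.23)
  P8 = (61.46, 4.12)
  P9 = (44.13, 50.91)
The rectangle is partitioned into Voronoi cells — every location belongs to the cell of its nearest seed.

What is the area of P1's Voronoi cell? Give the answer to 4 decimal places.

1. box [0,97]×[0,57]: [(0, 0) (97, 0) (97, 57) (0, 57)]
2. ⊥bis P1·P0 via (39.145,12.87): [(40.8238, 0) (97, 0) (97, 57) (33.3885, 57)]  |A|=3413.9488
3. ⊥bis P1·P2 via (57.955,15.42): [(59.6666, 0) (97, 0) (97, 57) (53.3397, 57)]  |A|=2308.3214
4. ⊥bis P1·P3 via (59.93,26.365): [(56.8385, 25.4787) (59.6666, 0) (97, 0) (97, 36.9921)]  |A|=1218.433
5. ⊥bis P1·P4 via (76.295,27.16): [(73.6673, 30.3032) (56.8385, 25.4787) (59.6666, 0) (97, 0) (97, 2.3936)]  |A|=814.7943
6. ⊥bis P1·P5 via (74.865,17.505): [(73.2376, 30.18) (56.8385, 25.4787) (59.6666, 0) (77.1126, 0)]  |A|=478.8215
7. ⊥bis P1·P6 via (43.905,31.45): [(73.2376, 30.18) (56.8385, 25.4787) (59.6666, 0) (77.1126, 0)]  |A|=478.8215
8. ⊥bis P1·P7 via (49.825,34.6): [(73.2376, 30.18) (56.8385, 25.4787) (59.6666, 0) (77.1126, 0)]  |A|=478.8215
9. ⊥bis P1·P8 via (62.185,10.045): [(76.0405, 8.3496) (73.2376, 30.18) (56.8385, 25.4787) (58.5016, 10.4957)]  |A|=315.1962
10. ⊥bis P1·P9 via (53.52,33.44): [(76.0405, 8.3496) (73.2376, 30.18) (56.8385, 25.4787) (58.5016, 10.4957)]  |A|=315.1962
11. canonical 4-gon: [(76.0405, 8.3496) (73.2376, 30.18) (56.8385, 25.4787) (58.5016, 10.4957)]
12. shoelace: 315.1962

Area of P1's cell: 315.1962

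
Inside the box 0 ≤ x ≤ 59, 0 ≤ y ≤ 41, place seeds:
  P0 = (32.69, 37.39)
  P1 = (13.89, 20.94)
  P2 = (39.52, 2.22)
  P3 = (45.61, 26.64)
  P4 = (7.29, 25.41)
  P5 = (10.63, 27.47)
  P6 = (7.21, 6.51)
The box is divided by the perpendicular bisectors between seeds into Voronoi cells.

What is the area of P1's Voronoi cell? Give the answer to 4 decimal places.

1. box [0,59]×[0,41]: [(0, 0) (59, 0) (59, 41) (0, 41)]
2. ⊥bis P1·P0 via (23.29,29.165): [(0, 0) (48.8094, 0) (12.9344, 41) (0, 41)]  |A|=1265.7469
3. ⊥bis P1·P2 via (26.705,11.58): [(0, 0) (18.247, 0) (32.1518, 19.0373) (12.9344, 41) (0, 41)]  |A|=974.835
4. ⊥bis P1·P3 via (29.75,23.79): [(0, 0) (18.247, 0) (30.9096, 17.3367) (30.2041, 21.2632) (12.9344, 41) (0, 41)]  |A|=971.7964
5. ⊥bis P1·P4 via (10.59,23.175): [(0, 7.5388) (0, 0) (18.247, 0) (30.9096, 17.3367) (30.2041, 21.2632) (18.418, 34.7331)]  |A|=623.1231
6. ⊥bis P1·P5 via (12.26,24.205): [(10.7908, 23.4715) (0, 7.5388) (0, 0) (18.247, 0) (30.9096, 17.3367) (30.2041, 21.2632) (22.9572, 29.5454)]  |A|=577.7805
7. ⊥bis P1·P6 via (10.55,13.725): [(10.7908, 23.4715) (5.7079, 15.9665) (23.7938, 7.5941) (30.9096, 17.3367) (30.2041, 21.2632) (22.9572, 29.5454)]  |A|=318.7014
8. canonical 6-gon: [(10.7908, 23.4715) (5.7079, 15.9665) (23.7938, 7.5941) (30.9096, 17.3367) (30.2041, 21.2632) (22.9572, 29.5454)]
9. shoelace: 318.7014

Area of P1's cell: 318.7014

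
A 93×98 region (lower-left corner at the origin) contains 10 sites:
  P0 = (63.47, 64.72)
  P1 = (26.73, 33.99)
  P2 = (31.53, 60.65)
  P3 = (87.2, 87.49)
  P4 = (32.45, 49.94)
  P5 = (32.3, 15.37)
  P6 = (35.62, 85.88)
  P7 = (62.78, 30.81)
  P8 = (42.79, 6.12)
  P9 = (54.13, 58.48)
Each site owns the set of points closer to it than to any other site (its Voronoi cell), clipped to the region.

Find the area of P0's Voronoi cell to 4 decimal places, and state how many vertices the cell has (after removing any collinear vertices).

Area of P0's cell: 1005.7732 (5 vertices)

1. box [0,93]×[0,98]: [(0, 0) (93, 0) (93, 98) (0, 98)]
2. ⊥bis P0·P1 via (45.1,49.355): [(86.3814, 0) (93, 0) (93, 98) (4.4124, 98)]  |A|=4665.101
3. ⊥bis P0·P2 via (47.5,62.685): [(49.9352, 43.5741) (86.3814, 0) (93, 0) (93, 98) (42.9999, 98)]  |A|=3615.0219
4. ⊥bis P0·P3 via (75.335,76.105): [(49.9352, 43.5741) (86.3814, 0) (93, 0) (93, 57.6952) (54.3258, 98) (42.9999, 98)]  |A|=2835.6439
5. ⊥bis P0·P4 via (47.96,57.33): [(48.2636, 56.6929) (60.5754, 30.853) (86.3814, 0) (93, 0) (93, 57.6952) (54.3258, 98) (42.9999, 98)]  |A|=2776.4835
6. ⊥bis P0·P5 via (47.885,40.045): [(48.2636, 56.6929) (59.7735, 32.5361) (93, 11.5499) (93, 57.6952) (54.3258, 98) (42.9999, 98)]  |A|=2467.5848
7. ⊥bis P0·P6 via (49.545,75.3): [(46.4171, 71.1832) (48.2636, 56.6929) (59.7735, 32.5361) (93, 11.5499) (93, 57.6952) (61.2831, 90.7493)]  |A|=2193.7645
8. ⊥bis P0·P7 via (63.125,47.765): [(46.4171, 71.1832) (48.2636, 56.6929) (52.4136, 47.983) (93, 47.1571) (93, 57.6952) (61.2831, 90.7493)]  |A|=1291.7849
9. ⊥bis P0·P8 via (53.13,35.42): [(46.4171, 71.1832) (48.2636, 56.6929) (52.4136, 47.983) (93, 47.1571) (93, 57.6952) (61.2831, 90.7493)]  |A|=1291.7849
10. ⊥bis P0·P9 via (58.8,61.6): [(49.5993, 75.3715) (68.1109, 47.6635) (93, 47.1571) (93, 57.6952) (61.2831, 90.7493)]  |A|=1005.7732
11. canonical 5-gon: [(49.5993, 75.3715) (68.1109, 47.6635) (93, 47.1571) (93, 57.6952) (61.2831, 90.7493)]
12. shoelace: 1005.7732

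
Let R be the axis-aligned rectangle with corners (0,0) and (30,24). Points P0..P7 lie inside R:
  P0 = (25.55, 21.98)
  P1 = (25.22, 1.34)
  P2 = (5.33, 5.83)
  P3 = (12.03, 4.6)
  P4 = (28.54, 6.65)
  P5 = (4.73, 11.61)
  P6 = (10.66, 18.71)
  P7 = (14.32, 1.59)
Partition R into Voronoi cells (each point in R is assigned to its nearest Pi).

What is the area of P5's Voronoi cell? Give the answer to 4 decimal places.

Area of P5's cell: 89.9333

1. box [0,30]×[0,24]: [(0, 0) (30, 0) (30, 24) (0, 24)]
2. ⊥bis P5·P0 via (15.14,16.795): [(0, 0) (23.5052, 0) (11.5513, 24) (0, 24)]  |A|=420.6789
3. ⊥bis P5·P1 via (14.975,6.475): [(0, 0) (11.7296, 0) (17.6359, 11.7839) (11.5513, 24) (0, 24)]  |A|=351.2975
4. ⊥bis P5·P2 via (5.03,8.72): [(0, 8.1979) (16.7078, 9.9322) (17.6359, 11.7839) (11.5513, 24) (0, 24)]  |A|=224.5627
5. ⊥bis P5·P3 via (8.38,8.105): [(0, 8.1979) (9.4069, 9.1743) (15.6813, 15.7083) (11.5513, 24) (0, 24)]  |A|=199.4575
6. ⊥bis P5·P4 via (16.635,9.13): [(0, 8.1979) (9.4069, 9.1743) (15.6813, 15.7083) (11.5513, 24) (0, 24)]  |A|=199.4575
7. ⊥bis P5·P6 via (7.695,15.16): [(0, 21.587) (0, 8.1979) (9.4069, 9.1743) (11.8346, 11.7025)]  |A|=89.9333
8. ⊥bis P5·P7 via (9.525,6.6): [(0, 21.587) (0, 8.1979) (9.4069, 9.1743) (11.8346, 11.7025)]  |A|=89.9333
9. canonical 4-gon: [(0, 21.587) (0, 8.1979) (9.4069, 9.1743) (11.8346, 11.7025)]
10. shoelace: 89.9333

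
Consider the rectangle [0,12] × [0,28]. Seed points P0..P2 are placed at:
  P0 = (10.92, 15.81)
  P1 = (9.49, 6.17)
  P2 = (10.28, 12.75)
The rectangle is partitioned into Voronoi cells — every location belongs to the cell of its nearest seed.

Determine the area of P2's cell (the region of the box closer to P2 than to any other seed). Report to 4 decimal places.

1. box [0,12]×[0,28]: [(0, 0) (12, 0) (12, 28) (0, 28)]
2. ⊥bis P2·P0 via (10.6,14.28): [(0, 16.497) (0, 0) (12, 0) (12, 13.9872)]  |A|=182.9051
3. ⊥bis P2·P1 via (9.885,9.46): [(0, 16.497) (0, 10.6468) (12, 9.2061) (12, 13.9872)]  |A|=63.7879
4. canonical 4-gon: [(0, 16.497) (0, 10.6468) (12, 9.2061) (12, 13.9872)]
5. shoelace: 63.7879

Area of P2's cell: 63.7879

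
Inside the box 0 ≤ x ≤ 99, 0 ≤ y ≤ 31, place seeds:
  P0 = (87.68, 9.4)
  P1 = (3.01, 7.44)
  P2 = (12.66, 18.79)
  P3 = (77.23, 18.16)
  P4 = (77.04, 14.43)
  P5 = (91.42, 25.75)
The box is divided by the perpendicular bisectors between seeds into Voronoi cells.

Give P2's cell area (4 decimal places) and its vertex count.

Area of P2's cell: 1153.0679 (6 vertices)

1. box [0,99]×[0,31]: [(0, 0) (99, 0) (99, 31) (0, 31)]
2. ⊥bis P2·P0 via (50.17,14.095): [(0, 0) (48.4058, 0) (52.2859, 31) (0, 31)]  |A|=1560.7216
3. ⊥bis P2·P1 via (7.835,13.115): [(0, 19.7765) (23.2604, 0) (48.4058, 0) (52.2859, 31) (0, 31)]  |A|=1330.7171
4. ⊥bis P2·P3 via (44.945,18.475): [(0, 19.7765) (23.2604, 0) (44.7647, 0) (45.0672, 31) (0, 31)]  |A|=1162.3907
5. ⊥bis P2·P4 via (44.85,16.61): [(0, 19.7765) (23.2604, 0) (43.7251, 0) (44.9397, 17.935) (45.0672, 31) (0, 31)]  |A|=1153.0679
6. ⊥bis P2·P5 via (52.04,22.27): [(0, 19.7765) (23.2604, 0) (43.7251, 0) (44.9397, 17.935) (45.0672, 31) (0, 31)]  |A|=1153.0679
7. canonical 6-gon: [(0, 19.7765) (23.2604, 0) (43.7251, 0) (44.9397, 17.935) (45.0672, 31) (0, 31)]
8. shoelace: 1153.0679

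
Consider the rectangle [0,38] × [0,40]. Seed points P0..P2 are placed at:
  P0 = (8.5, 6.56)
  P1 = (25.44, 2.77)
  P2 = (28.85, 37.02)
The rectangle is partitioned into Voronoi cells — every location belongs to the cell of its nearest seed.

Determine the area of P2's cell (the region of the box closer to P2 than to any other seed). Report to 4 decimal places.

Area of P2's cell: 613.4226

1. box [0,38]×[0,40]: [(0, 0) (38, 0) (38, 40) (0, 40)]
2. ⊥bis P2·P0 via (18.675,21.79): [(0, 34.2666) (38, 8.8792) (38, 40) (0, 40)]  |A|=700.2309
3. ⊥bis P2·P1 via (27.145,19.895): [(0, 34.2666) (20.5249, 20.5541) (38, 18.8143) (38, 40) (0, 40)]  |A|=613.4226
4. canonical 5-gon: [(0, 34.2666) (20.5249, 20.5541) (38, 18.8143) (38, 40) (0, 40)]
5. shoelace: 613.4226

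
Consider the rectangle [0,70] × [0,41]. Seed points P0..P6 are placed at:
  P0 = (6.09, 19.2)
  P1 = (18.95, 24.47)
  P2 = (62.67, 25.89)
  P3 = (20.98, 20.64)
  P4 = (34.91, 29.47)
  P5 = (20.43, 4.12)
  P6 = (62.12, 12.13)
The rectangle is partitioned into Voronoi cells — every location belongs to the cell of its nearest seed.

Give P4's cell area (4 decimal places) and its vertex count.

Area of P4's cell: 587.3792 (6 vertices)

1. box [0,70]×[0,41]: [(0, 0) (70, 0) (70, 41) (0, 41)]
2. ⊥bis P4·P0 via (20.5,24.335): [(29.1718, 0) (70, 0) (70, 41) (14.5614, 41)]  |A|=1973.4693
3. ⊥bis P4·P1 via (26.93,26.97): [(35.3792, 0) (70, 0) (70, 41) (22.5346, 41)]  |A|=1682.7654
4. ⊥bis P4·P2 via (48.79,27.68): [(35.3792, 0) (45.2203, 0) (50.5078, 41) (22.5346, 41)]  |A|=775.1914
5. ⊥bis P4·P3 via (27.945,25.055): [(27.1243, 26.3496) (43.827, 0) (45.2203, 0) (50.5078, 41) (22.5346, 41)]  |A|=663.8943
6. ⊥bis P4·P5 via (27.67,16.795): [(27.1243, 26.3496) (36.3088, 11.8605) (46.0335, 6.3057) (50.5078, 41) (22.5346, 41)]  |A|=622.7121
7. ⊥bis P4·P6 via (48.515,20.8): [(27.1243, 26.3496) (36.3088, 11.8605) (41.081, 9.1346) (47.7474, 19.5955) (50.5078, 41) (22.5346, 41)]  |A|=587.3792
8. canonical 6-gon: [(27.1243, 26.3496) (36.3088, 11.8605) (41.081, 9.1346) (47.7474, 19.5955) (50.5078, 41) (22.5346, 41)]
9. shoelace: 587.3792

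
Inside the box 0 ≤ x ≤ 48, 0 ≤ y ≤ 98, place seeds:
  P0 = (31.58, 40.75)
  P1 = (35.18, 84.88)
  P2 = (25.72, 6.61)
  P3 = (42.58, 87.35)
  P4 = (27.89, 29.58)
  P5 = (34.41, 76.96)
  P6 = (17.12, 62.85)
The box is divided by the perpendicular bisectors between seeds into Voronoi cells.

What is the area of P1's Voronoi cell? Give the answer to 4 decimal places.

Area of P1's cell: 504.1242

1. box [0,48]×[0,98]: [(0, 0) (48, 0) (48, 98) (0, 98)]
2. ⊥bis P1·P0 via (33.38,62.815): [(0, 65.538) (48, 61.6223) (48, 98) (0, 98)]  |A|=1652.1507
3. ⊥bis P1·P2 via (30.45,45.745): [(0, 65.538) (48, 61.6223) (48, 98) (0, 98)]  |A|=1652.1507
4. ⊥bis P1·P3 via (38.88,86.115): [(0, 65.538) (47.0288, 61.7016) (34.913, 98) (0, 98)]  |A|=1396.9667
5. ⊥bis P1·P4 via (31.535,57.23): [(0, 65.538) (47.0288, 61.7016) (34.913, 98) (0, 98)]  |A|=1396.9667
6. ⊥bis P1·P5 via (34.795,80.92): [(0, 84.3028) (40.8092, 80.3353) (34.913, 98) (0, 98)]  |A|=587.8486
7. ⊥bis P1·P6 via (26.15,73.865): [(0, 95.3025) (15.223, 82.8228) (40.8092, 80.3353) (34.913, 98) (0, 98)]  |A|=504.1242
8. canonical 5-gon: [(0, 95.3025) (15.223, 82.8228) (40.8092, 80.3353) (34.913, 98) (0, 98)]
9. shoelace: 504.1242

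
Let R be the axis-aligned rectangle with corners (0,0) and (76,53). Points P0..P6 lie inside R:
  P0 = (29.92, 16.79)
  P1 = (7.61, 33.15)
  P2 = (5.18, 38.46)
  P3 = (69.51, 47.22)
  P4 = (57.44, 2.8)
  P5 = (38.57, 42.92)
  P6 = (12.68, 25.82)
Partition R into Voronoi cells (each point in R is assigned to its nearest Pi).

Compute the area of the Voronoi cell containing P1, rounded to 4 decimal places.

1. box [0,76]×[0,53]: [(0, 0) (76, 0) (76, 53) (0, 53)]
2. ⊥bis P1·P0 via (18.765,24.97): [(0, 0) (0.4544, 0) (39.3195, 53) (0, 53)]  |A|=1054.0086
3. ⊥bis P1·P2 via (6.395,35.805): [(0, 32.8785) (0, 0) (0.4544, 0) (36.971, 49.7974)]  |A|=619.0899
4. ⊥bis P1·P3 via (38.56,40.185): [(36.4312, 49.5504) (0, 32.8785) (0, 0) (0.4544, 0) (36.5161, 49.177)]  |A|=618.9787
5. ⊥bis P1·P4 via (32.525,17.975): [(36.4312, 49.5504) (0, 32.8785) (0, 0) (0.4544, 0) (36.5161, 49.177)]  |A|=618.9787
6. ⊥bis P1·P5 via (23.09,38.035): [(21.5982, 42.7624) (0, 32.8785) (0, 0) (0.4544, 0) (24.6712, 33.0243)]  |A|=533.4291
7. ⊥bis P1·P6 via (10.145,29.485): [(22.9854, 38.3664) (21.5982, 42.7624) (0, 32.8785) (0, 22.4679)]  |A|=173.9734
8. canonical 4-gon: [(22.9854, 38.3664) (21.5982, 42.7624) (0, 32.8785) (0, 22.4679)]
9. shoelace: 173.9734

Area of P1's cell: 173.9734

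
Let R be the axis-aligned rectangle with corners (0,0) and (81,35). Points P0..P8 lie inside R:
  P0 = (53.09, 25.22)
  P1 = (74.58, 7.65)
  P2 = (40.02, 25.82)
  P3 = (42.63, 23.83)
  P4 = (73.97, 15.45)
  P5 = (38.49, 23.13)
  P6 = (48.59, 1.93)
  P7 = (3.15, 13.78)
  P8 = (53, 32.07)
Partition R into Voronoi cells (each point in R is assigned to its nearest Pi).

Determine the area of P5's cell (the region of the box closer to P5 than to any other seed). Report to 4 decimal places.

1. box [0,81]×[0,35]: [(0, 0) (81, 0) (81, 35) (0, 35)]
2. ⊥bis P5·P0 via (45.79,24.175): [(0, 0) (49.2507, 0) (44.2404, 35) (0, 35)]  |A|=1636.0936
3. ⊥bis P5·P1 via (56.535,15.39): [(0, 0) (49.2507, 0) (44.2404, 35) (0, 35)]  |A|=1636.0936
4. ⊥bis P5·P2 via (39.255,24.475): [(0, 0) (49.2507, 0) (46.3225, 20.4552) (20.7503, 35) (0, 35)]  |A|=1465.2639
5. ⊥bis P5·P3 via (40.56,23.48): [(0, 0) (44.53, 0) (40.5127, 23.7596) (20.7503, 35) (0, 35)]  |A|=1354.6018
6. ⊥bis P5·P4 via (56.23,19.29): [(0, 0) (44.53, 0) (40.5127, 23.7596) (20.7503, 35) (0, 35)]  |A|=1354.6018
7. ⊥bis P5·P6 via (43.54,12.53): [(0, 0) (17.2394, 0) (42.4956, 12.0324) (40.5127, 23.7596) (20.7503, 35) (0, 35)]  |A|=1190.4155
8. ⊥bis P5·P7 via (20.82,18.455): [(24.7553, 3.5807) (42.4956, 12.0324) (40.5127, 23.7596) (20.7503, 35) (16.4426, 35)]  |A|=468.0244
9. ⊥bis P5·P8 via (45.745,27.6): [(24.7553, 3.5807) (42.4956, 12.0324) (40.5127, 23.7596) (20.7503, 35) (16.4426, 35)]  |A|=468.0244
10. canonical 5-gon: [(24.7553, 3.5807) (42.4956, 12.0324) (40.5127, 23.7596) (20.7503, 35) (16.4426, 35)]
11. shoelace: 468.0244

Area of P5's cell: 468.0244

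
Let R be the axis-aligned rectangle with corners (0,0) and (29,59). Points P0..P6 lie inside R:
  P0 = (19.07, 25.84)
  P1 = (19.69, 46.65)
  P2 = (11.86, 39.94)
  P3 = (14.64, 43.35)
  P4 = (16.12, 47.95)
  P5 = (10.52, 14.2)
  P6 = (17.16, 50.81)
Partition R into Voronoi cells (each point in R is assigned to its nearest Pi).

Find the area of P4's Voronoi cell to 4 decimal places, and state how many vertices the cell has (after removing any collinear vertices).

1. box [0,29]×[0,59]: [(0, 0) (29, 0) (29, 59) (0, 59)]
2. ⊥bis P4·P0 via (17.595,36.895): [(0, 34.5474) (29, 38.4167) (29, 59) (0, 59)]  |A|=653.0205
3. ⊥bis P4·P1 via (17.905,47.3): [(0, 34.5474) (13.9384, 36.4071) (22.1655, 59) (0, 59)]  |A|=420.8063
4. ⊥bis P4·P2 via (13.99,43.945): [(0, 51.3854) (16.2463, 42.745) (22.1655, 59) (0, 59)]  |A|=242.0049
5. ⊥bis P4·P3 via (15.38,45.65): [(0, 51.3854) (3.746, 49.3931) (17.1024, 45.0958) (22.1655, 59) (0, 59)]  |A|=224.4662
6. ⊥bis P4·P5 via (13.32,31.075): [(0, 51.3854) (3.746, 49.3931) (17.1024, 45.0958) (22.1655, 59) (0, 59)]  |A|=224.4662
7. ⊥bis P4·P6 via (16.64,49.38): [(0, 55.4309) (0, 51.3854) (3.746, 49.3931) (17.1024, 45.0958) (18.4259, 48.7306)]  |A|=77.7708
8. canonical 5-gon: [(0, 55.4309) (0, 51.3854) (3.746, 49.3931) (17.1024, 45.0958) (18.4259, 48.7306)]
9. shoelace: 77.7708

Area of P4's cell: 77.7708 (5 vertices)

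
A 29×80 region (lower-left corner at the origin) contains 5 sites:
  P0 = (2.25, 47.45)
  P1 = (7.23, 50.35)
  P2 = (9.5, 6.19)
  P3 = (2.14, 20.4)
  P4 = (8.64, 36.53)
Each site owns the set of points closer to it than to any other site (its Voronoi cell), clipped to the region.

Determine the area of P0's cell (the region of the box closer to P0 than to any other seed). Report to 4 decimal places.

1. box [0,29]×[0,80]: [(0, 0) (29, 0) (29, 80) (0, 80)]
2. ⊥bis P0·P1 via (4.74,48.9): [(0, 57.0397) (0, 0) (29, 0) (29, 7.2397)]  |A|=932.052
3. ⊥bis P0·P2 via (5.875,26.82): [(16.5097, 28.6887) (0, 57.0397) (0, 25.7877)]  |A|=257.9802
4. ⊥bis P0·P3 via (2.195,33.925): [(13.4871, 33.8791) (0, 57.0397) (0, 33.9339)]  |A|=155.8154
5. ⊥bis P0·P4 via (5.445,41.99): [(7.9204, 43.4385) (0, 57.0397) (0, 38.8038)]  |A|=72.2179
6. canonical 3-gon: [(7.9204, 43.4385) (0, 57.0397) (0, 38.8038)]
7. shoelace: 72.2179

Area of P0's cell: 72.2179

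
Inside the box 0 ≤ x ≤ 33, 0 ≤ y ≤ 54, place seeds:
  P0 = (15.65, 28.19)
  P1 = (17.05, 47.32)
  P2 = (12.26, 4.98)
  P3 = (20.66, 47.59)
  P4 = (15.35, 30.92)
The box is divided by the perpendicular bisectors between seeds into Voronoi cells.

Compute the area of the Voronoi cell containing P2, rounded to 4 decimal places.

1. box [0,33]×[0,54]: [(0, 0) (33, 0) (33, 54) (0, 54)]
2. ⊥bis P2·P0 via (13.955,16.585): [(0, 18.6232) (0, 0) (33, 0) (33, 13.8033)]  |A|=535.0383
3. ⊥bis P2·P1 via (14.655,26.15): [(0, 18.6232) (0, 0) (33, 0) (33, 13.8033)]  |A|=535.0383
4. ⊥bis P2·P3 via (16.46,26.285): [(0, 18.6232) (0, 0) (33, 0) (33, 13.8033)]  |A|=535.0383
5. ⊥bis P2·P4 via (13.805,17.95): [(0, 18.6232) (0, 0) (33, 0) (33, 13.8033)]  |A|=535.0383
6. canonical 4-gon: [(0, 18.6232) (0, 0) (33, 0) (33, 13.8033)]
7. shoelace: 535.0383

Area of P2's cell: 535.0383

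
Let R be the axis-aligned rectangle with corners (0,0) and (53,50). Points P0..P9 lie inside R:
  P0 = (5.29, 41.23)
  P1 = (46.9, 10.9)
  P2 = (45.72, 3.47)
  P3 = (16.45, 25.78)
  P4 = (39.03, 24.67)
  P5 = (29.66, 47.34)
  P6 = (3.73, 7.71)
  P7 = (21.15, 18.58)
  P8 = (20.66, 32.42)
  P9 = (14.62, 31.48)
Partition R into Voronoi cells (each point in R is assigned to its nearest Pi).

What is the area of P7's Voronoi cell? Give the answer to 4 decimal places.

1. box [0,53]×[0,50]: [(0, 0) (53, 0) (53, 50) (0, 50)]
2. ⊥bis P7·P0 via (13.22,29.905): [(0, 20.6481) (0, 0) (53, 0) (53, 50) (41.9181, 50)]  |A|=2034.8118
3. ⊥bis P7·P1 via (34.025,14.74): [(0, 20.6481) (0, 0) (29.6288, 0) (44.5414, 50) (41.9181, 50)]  |A|=1239.0653
4. ⊥bis P7·P2 via (33.435,11.025): [(0, 20.6481) (0, 0) (26.6549, 0) (32.4292, 9.3895) (44.5414, 50) (41.9181, 50)]  |A|=1225.1036
5. ⊥bis P7·P3 via (18.8,22.18): [(0, 9.9078) (0, 0) (26.6549, 0) (32.4292, 9.3895) (40.4613, 36.32)]  |A|=724.5375
6. ⊥bis P7·P4 via (30.09,21.625): [(27.8817, 28.1084) (0, 9.9078) (0, 0) (26.6549, 0) (32.4292, 9.3895) (33.2827, 12.2513)]  |A|=602.6245
7. ⊥bis P7·P5 via (25.405,32.96): [(27.8817, 28.1084) (0, 9.9078) (0, 0) (26.6549, 0) (32.4292, 9.3895) (33.2827, 12.2513)]  |A|=602.6245
8. ⊥bis P7·P6 via (12.44,13.145): [(27.8817, 28.1084) (10.2748, 16.6149) (20.6424, 0) (26.6549, 0) (32.4292, 9.3895) (33.2827, 12.2513)]  |A|=380.2382
9. ⊥bis P7·P8 via (20.905,25.5): [(28.6764, 25.7751) (24.0569, 25.6116) (10.2748, 16.6149) (20.6424, 0) (26.6549, 0) (32.4292, 9.3895) (33.2827, 12.2513)]  |A|=374.784
10. ⊥bis P7·P9 via (17.885,25.03): [(28.6764, 25.7751) (24.0569, 25.6116) (10.2748, 16.6149) (20.6424, 0) (26.6549, 0) (32.4292, 9.3895) (33.2827, 12.2513)]  |A|=374.784
11. canonical 7-gon: [(28.6764, 25.7751) (24.0569, 25.6116) (10.2748, 16.6149) (20.6424, 0) (26.6549, 0) (32.4292, 9.3895) (33.2827, 12.2513)]
12. shoelace: 374.784

Area of P7's cell: 374.7840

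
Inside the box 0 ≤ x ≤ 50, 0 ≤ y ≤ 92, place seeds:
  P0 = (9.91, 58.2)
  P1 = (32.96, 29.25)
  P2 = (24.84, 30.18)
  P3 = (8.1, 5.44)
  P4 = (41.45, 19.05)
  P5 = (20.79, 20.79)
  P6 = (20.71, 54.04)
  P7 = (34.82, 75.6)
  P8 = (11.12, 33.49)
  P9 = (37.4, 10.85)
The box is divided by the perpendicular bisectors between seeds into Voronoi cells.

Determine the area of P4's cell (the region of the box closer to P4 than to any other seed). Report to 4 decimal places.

Area of P4's cell: 237.0034

1. box [0,50]×[0,92]: [(0, 0) (50, 0) (50, 92) (0, 92)]
2. ⊥bis P4·P0 via (25.68,38.625): [(0, 17.9367) (0, 0) (50, 0) (50, 58.2177)]  |A|=1903.8589
3. ⊥bis P4·P1 via (37.205,24.15): [(8.1909, 0) (50, 0) (50, 34.8)]  |A|=727.478
4. ⊥bis P4·P2 via (33.145,24.615): [(27.3203, 15.9225) (16.651, 0) (50, 0) (50, 34.8)]  |A|=660.1248
5. ⊥bis P4·P3 via (24.775,12.245): [(27.3203, 15.9225) (24.8057, 12.1698) (29.7721, 0) (50, 0) (50, 34.8)]  |A|=580.2845
6. ⊥bis P4·P5 via (31.12,19.92): [(31.0444, 19.0222) (29.4987, 0.6699) (29.7721, 0) (50, 0) (50, 34.8)]  |A|=525.2429
7. ⊥bis P4·P6 via (31.08,36.545): [(31.0444, 19.0222) (29.4987, 0.6699) (29.7721, 0) (50, 0) (50, 34.8)]  |A|=525.2429
8. ⊥bis P4·P7 via (38.135,47.325): [(31.0444, 19.0222) (29.4987, 0.6699) (29.7721, 0) (50, 0) (50, 34.8)]  |A|=525.2429
9. ⊥bis P4·P8 via (26.285,26.27): [(31.0444, 19.0222) (29.4987, 0.6699) (29.7721, 0) (50, 0) (50, 34.8)]  |A|=525.2429
10. ⊥bis P4·P9 via (39.425,14.95): [(31.0949, 19.0643) (50, 9.727) (50, 34.8)]  |A|=237.0034
11. canonical 3-gon: [(31.0949, 19.0643) (50, 9.727) (50, 34.8)]
12. shoelace: 237.0034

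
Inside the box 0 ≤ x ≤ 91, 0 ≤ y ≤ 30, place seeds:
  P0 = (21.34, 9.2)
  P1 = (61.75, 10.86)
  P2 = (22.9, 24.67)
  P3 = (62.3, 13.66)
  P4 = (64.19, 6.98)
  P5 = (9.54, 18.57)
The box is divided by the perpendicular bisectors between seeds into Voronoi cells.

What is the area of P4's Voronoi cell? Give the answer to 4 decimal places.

Area of P4's cell: 458.9717

1. box [0,91]×[0,30]: [(0, 0) (91, 0) (91, 30) (0, 30)]
2. ⊥bis P4·P0 via (42.765,8.09): [(42.3459, 0) (91, 0) (91, 30) (43.9001, 30)]  |A|=1436.3101
3. ⊥bis P4·P1 via (62.97,8.92): [(48.7857, 0) (91, 0) (91, 26.5471)]  |A|=560.3334
4. ⊥bis P4·P2 via (43.545,15.825): [(48.7857, 0) (91, 0) (91, 26.5471)]  |A|=560.3334
5. ⊥bis P4·P3 via (63.245,10.32): [(66.7921, 11.3236) (48.7857, 0) (91, 0) (91, 18.1728)]  |A|=458.9717
6. ⊥bis P4·P5 via (36.865,12.775): [(66.7921, 11.3236) (48.7857, 0) (91, 0) (91, 18.1728)]  |A|=458.9717
7. canonical 4-gon: [(66.7921, 11.3236) (48.7857, 0) (91, 0) (91, 18.1728)]
8. shoelace: 458.9717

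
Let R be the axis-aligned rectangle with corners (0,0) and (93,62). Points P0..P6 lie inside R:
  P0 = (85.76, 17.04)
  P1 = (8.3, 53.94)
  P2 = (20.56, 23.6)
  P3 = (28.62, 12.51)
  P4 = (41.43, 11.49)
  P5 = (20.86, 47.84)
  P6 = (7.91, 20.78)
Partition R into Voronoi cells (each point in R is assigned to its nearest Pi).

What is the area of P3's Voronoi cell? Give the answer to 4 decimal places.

Area of P3's cell: 382.2219

1. box [0,93]×[0,62]: [(0, 0) (93, 0) (93, 62) (0, 62)]
2. ⊥bis P3·P0 via (57.19,14.775): [(0, 0) (58.3613, 0) (53.4461, 62) (0, 62)]  |A|=3466.0293
3. ⊥bis P3·P1 via (18.46,33.225): [(0, 24.171) (0, 0) (58.3613, 0) (54.3325, 50.8192)]  |A|=2139.5737
4. ⊥bis P3·P2 via (24.59,18.055): [(0, 0.1835) (0, 0) (58.3613, 0) (55.1681, 40.2786)]  |A|=1180.4166
5. ⊥bis P3·P4 via (35.025,12): [(36.1777, 26.4767) (0, 0.1835) (0, 0) (34.0695, 0)]  |A|=454.343
6. ⊥bis P3·P5 via (24.74,30.175): [(36.1777, 26.4767) (0, 0.1835) (0, 0) (34.0695, 0)]  |A|=454.343
7. ⊥bis P3·P6 via (18.265,16.645): [(36.1777, 26.4767) (16.472, 12.155) (11.6183, 0) (34.0695, 0)]  |A|=382.2219
8. canonical 4-gon: [(36.1777, 26.4767) (16.472, 12.155) (11.6183, 0) (34.0695, 0)]
9. shoelace: 382.2219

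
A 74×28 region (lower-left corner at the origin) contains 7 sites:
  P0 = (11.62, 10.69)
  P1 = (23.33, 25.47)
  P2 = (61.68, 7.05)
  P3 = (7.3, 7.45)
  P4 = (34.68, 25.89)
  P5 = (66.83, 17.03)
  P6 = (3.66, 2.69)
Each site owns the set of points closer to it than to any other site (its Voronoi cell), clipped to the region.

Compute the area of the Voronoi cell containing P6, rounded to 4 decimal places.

1. box [0,74]×[0,28]: [(0, 0) (74, 0) (74, 28) (0, 28)]
2. ⊥bis P6·P0 via (7.64,6.69): [(0, 14.2918) (0, 0) (14.3636, 0)]  |A|=102.641
3. ⊥bis P6·P1 via (13.495,14.08): [(0, 14.2918) (0, 0) (14.3636, 0)]  |A|=102.641
4. ⊥bis P6·P2 via (32.67,4.87): [(0, 14.2918) (0, 0) (14.3636, 0)]  |A|=102.641
5. ⊥bis P6·P3 via (5.48,5.07): [(0, 9.2606) (0, 0) (12.11, 0)]  |A|=56.0729
6. ⊥bis P6·P4 via (19.17,14.29): [(0, 9.2606) (0, 0) (12.11, 0)]  |A|=56.0729
7. ⊥bis P6·P5 via (35.245,9.86): [(0, 9.2606) (0, 0) (12.11, 0)]  |A|=56.0729
8. canonical 3-gon: [(0, 9.2606) (0, 0) (12.11, 0)]
9. shoelace: 56.0729

Area of P6's cell: 56.0729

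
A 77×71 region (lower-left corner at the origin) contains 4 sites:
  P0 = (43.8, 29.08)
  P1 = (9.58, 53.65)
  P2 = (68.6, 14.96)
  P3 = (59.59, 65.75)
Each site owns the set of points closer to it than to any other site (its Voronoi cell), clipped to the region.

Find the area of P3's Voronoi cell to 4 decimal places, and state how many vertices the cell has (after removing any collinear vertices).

1. box [0,77]×[0,71]: [(0, 0) (77, 0) (77, 71) (0, 71)]
2. ⊥bis P3·P0 via (51.695,47.415): [(0, 69.6747) (77, 36.5187) (77, 71) (0, 71)]  |A|=1378.5518
3. ⊥bis P3·P1 via (34.585,59.7): [(35.9132, 54.2106) (77, 36.5187) (77, 71) (31.8509, 71)]  |A|=1087.3754
4. ⊥bis P3·P2 via (64.095,40.355): [(35.9132, 54.2106) (66.925, 40.857) (77, 42.6443) (77, 71) (31.8509, 71)]  |A|=1056.5177
5. canonical 5-gon: [(35.9132, 54.2106) (66.925, 40.857) (77, 42.6443) (77, 71) (31.8509, 71)]
6. shoelace: 1056.5177

Area of P3's cell: 1056.5177 (5 vertices)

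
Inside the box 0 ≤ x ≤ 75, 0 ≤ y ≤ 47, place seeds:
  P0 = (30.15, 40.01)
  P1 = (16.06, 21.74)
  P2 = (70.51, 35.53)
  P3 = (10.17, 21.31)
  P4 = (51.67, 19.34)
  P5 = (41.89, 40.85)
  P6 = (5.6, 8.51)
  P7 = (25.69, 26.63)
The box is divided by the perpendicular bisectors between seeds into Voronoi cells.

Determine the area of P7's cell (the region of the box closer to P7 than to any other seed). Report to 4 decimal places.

1. box [0,75]×[0,47]: [(0, 0) (75, 0) (75, 47) (0, 47)]
2. ⊥bis P7·P0 via (27.92,33.32): [(0, 42.6267) (0, 0) (75, 0) (75, 17.6267)]  |A|=2259.5
3. ⊥bis P7·P1 via (20.875,24.185): [(13.8558, 38.0081) (33.1559, 0) (75, 0) (75, 17.6267)]  |A|=1334.0915
4. ⊥bis P7·P2 via (48.1,31.08): [(49.0541, 26.2753) (13.8558, 38.0081) (33.1559, 0) (54.2716, 0)]  |A|=833.0992
5. ⊥bis P7·P3 via (17.93,23.97): [(49.0541, 26.2753) (13.8558, 38.0081) (33.1559, 0) (54.2716, 0)]  |A|=833.0992
6. ⊥bis P7·P4 via (38.68,22.985): [(40.4116, 29.1561) (13.8558, 38.0081) (32.5598, 1.1739)]  |A|=406.2978
7. ⊥bis P7·P5 via (33.79,33.74): [(39.7823, 26.9133) (36.7391, 30.3803) (13.8558, 38.0081) (32.5598, 1.1739)]  |A|=401.7942
8. ⊥bis P7·P6 via (15.645,17.57): [(39.7823, 26.9133) (36.7391, 30.3803) (13.8558, 38.0081) (32.5598, 1.1739)]  |A|=401.7942
9. canonical 4-gon: [(39.7823, 26.9133) (36.7391, 30.3803) (13.8558, 38.0081) (32.5598, 1.1739)]
10. shoelace: 401.7942

Area of P7's cell: 401.7942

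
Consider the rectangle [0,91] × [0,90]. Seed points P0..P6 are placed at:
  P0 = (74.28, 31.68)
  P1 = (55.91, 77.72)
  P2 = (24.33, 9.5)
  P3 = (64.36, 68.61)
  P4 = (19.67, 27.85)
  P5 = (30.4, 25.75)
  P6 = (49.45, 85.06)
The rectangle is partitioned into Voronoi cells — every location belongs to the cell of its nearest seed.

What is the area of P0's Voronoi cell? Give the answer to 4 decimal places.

Area of P0's cell: 1917.8189

1. box [0,91]×[0,90]: [(0, 0) (91, 0) (91, 90) (0, 90)]
2. ⊥bis P0·P1 via (65.095,54.7): [(0, 28.727) (0, 0) (91, 0) (91, 65.0361)]  |A|=4266.2236
3. ⊥bis P0·P2 via (49.305,20.59): [(38.8148, 44.2142) (58.4479, 0) (91, 0) (91, 65.0361)]  |A|=2416.5937
4. ⊥bis P0·P3 via (69.32,50.145): [(39.7128, 42.192) (58.4479, 0) (91, 0) (91, 55.9686)]  |A|=2121.9577
5. ⊥bis P0·P4 via (46.975,29.765): [(45.9853, 43.8769) (47.3021, 25.1005) (58.4479, 0) (91, 0) (91, 55.9686)]  |A|=2061.9605
6. ⊥bis P0·P5 via (52.34,28.715): [(50.1402, 44.993) (55.2462, 7.2103) (58.4479, 0) (91, 0) (91, 55.9686)]  |A|=1917.8189
7. ⊥bis P0·P6 via (61.865,58.37): [(50.1402, 44.993) (55.2462, 7.2103) (58.4479, 0) (91, 0) (91, 55.9686)]  |A|=1917.8189
8. canonical 5-gon: [(50.1402, 44.993) (55.2462, 7.2103) (58.4479, 0) (91, 0) (91, 55.9686)]
9. shoelace: 1917.8189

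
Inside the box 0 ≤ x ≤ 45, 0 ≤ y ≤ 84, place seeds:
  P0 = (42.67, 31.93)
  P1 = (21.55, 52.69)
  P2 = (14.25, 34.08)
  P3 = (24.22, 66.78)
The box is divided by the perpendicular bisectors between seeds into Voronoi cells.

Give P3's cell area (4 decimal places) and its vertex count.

1. box [0,45]×[0,84]: [(0, 0) (45, 0) (45, 84) (0, 84)]
2. ⊥bis P3·P0 via (33.445,49.355): [(0, 31.6488) (45, 55.4724) (45, 84) (0, 84)]  |A|=1819.7735
3. ⊥bis P3·P1 via (22.885,59.735): [(0, 64.0716) (45, 55.5443) (45, 84) (0, 84)]  |A|=1088.642
4. ⊥bis P3·P2 via (19.235,50.43): [(0, 64.0716) (45, 55.5443) (45, 84) (0, 84)]  |A|=1088.642
5. canonical 4-gon: [(0, 64.0716) (45, 55.5443) (45, 84) (0, 84)]
6. shoelace: 1088.642

Area of P3's cell: 1088.6420 (4 vertices)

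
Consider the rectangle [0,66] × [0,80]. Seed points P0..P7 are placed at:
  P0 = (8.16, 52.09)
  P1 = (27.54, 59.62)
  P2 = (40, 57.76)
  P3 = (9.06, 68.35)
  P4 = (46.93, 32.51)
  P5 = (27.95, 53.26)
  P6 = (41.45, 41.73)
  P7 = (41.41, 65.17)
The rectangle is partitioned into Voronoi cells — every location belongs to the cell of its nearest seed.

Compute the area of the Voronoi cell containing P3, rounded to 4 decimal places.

Area of P3's cell: 418.8432

1. box [0,66]×[0,80]: [(0, 0) (66, 0) (66, 80) (0, 80)]
2. ⊥bis P3·P0 via (8.61,60.22): [(0, 60.6966) (66, 57.0434) (66, 80) (0, 80)]  |A|=1394.58
3. ⊥bis P3·P1 via (18.3,63.985): [(0, 60.6966) (16.3198, 59.7933) (25.8655, 80) (0, 80)]  |A|=418.8432
4. ⊥bis P3·P2 via (24.53,63.055): [(0, 60.6966) (16.3198, 59.7933) (25.8655, 80) (0, 80)]  |A|=418.8432
5. ⊥bis P3·P4 via (27.995,50.43): [(0, 60.6966) (16.3198, 59.7933) (25.8655, 80) (0, 80)]  |A|=418.8432
6. ⊥bis P3·P5 via (18.505,60.805): [(0, 60.6966) (16.3198, 59.7933) (25.8655, 80) (0, 80)]  |A|=418.8432
7. ⊥bis P3·P6 via (25.255,55.04): [(0, 60.6966) (16.3198, 59.7933) (25.8655, 80) (0, 80)]  |A|=418.8432
8. ⊥bis P3·P7 via (25.235,66.76): [(0, 60.6966) (16.3198, 59.7933) (25.8655, 80) (0, 80)]  |A|=418.8432
9. canonical 4-gon: [(0, 60.6966) (16.3198, 59.7933) (25.8655, 80) (0, 80)]
10. shoelace: 418.8432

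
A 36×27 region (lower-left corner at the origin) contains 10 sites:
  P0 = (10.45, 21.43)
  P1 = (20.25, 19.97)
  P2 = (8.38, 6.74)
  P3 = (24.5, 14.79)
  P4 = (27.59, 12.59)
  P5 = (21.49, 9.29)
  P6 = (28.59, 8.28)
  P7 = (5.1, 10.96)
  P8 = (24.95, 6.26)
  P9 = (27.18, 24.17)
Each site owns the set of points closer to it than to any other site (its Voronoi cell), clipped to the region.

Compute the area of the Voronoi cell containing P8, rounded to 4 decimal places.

Area of P8's cell: 72.3719

1. box [0,36]×[0,27]: [(0, 0) (36, 0) (36, 27) (0, 27)]
2. ⊥bis P8·P0 via (17.7,13.845): [(3.2153, 0) (36, 0) (36, 27) (31.4629, 27)]  |A|=503.8454
3. ⊥bis P8·P1 via (22.6,13.115): [(13.769, 10.0876) (3.2153, 0) (36, 0) (36, 17.7087)]  |A|=362.2011
4. ⊥bis P8·P2 via (16.665,6.5): [(16.799, 11.1263) (16.4767, 0) (36, 0) (36, 17.7087)]  |A|=278.6238
5. ⊥bis P8·P3 via (24.725,10.525): [(16.7694, 10.1053) (16.4767, 0) (36, 0) (36, 11.1198)]  |A|=205.5645
6. ⊥bis P8·P4 via (26.27,9.425): [(23.7552, 10.4738) (16.7694, 10.1053) (16.4767, 0) (36, 0) (36, 5.367)]  |A|=170.3434
7. ⊥bis P8·P5 via (23.22,7.775): [(25.0943, 9.9153) (16.4789, 0.0773) (16.4767, 0) (36, 0) (36, 5.367)]  |A|=126.3772
8. ⊥bis P8·P6 via (26.77,7.27): [(25.3645, 9.8026) (25.0943, 9.9153) (16.4789, 0.0773) (16.4767, 0) (30.8045, 0)]  |A|=72.3719
9. ⊥bis P8·P7 via (15.025,8.61): [(25.3645, 9.8026) (25.0943, 9.9153) (16.4789, 0.0773) (16.4767, 0) (30.8045, 0)]  |A|=72.3719
10. ⊥bis P8·P9 via (26.065,15.215): [(25.3645, 9.8026) (25.0943, 9.9153) (16.4789, 0.0773) (16.4767, 0) (30.8045, 0)]  |A|=72.3719
11. canonical 5-gon: [(25.3645, 9.8026) (25.0943, 9.9153) (16.4789, 0.0773) (16.4767, 0) (30.8045, 0)]
12. shoelace: 72.3719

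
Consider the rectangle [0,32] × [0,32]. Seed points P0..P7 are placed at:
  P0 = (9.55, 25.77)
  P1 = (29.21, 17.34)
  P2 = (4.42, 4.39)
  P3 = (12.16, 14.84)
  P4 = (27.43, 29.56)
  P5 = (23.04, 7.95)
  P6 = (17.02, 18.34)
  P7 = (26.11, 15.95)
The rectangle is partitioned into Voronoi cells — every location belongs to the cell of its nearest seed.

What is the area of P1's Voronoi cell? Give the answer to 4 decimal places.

1. box [0,32]×[0,32]: [(0, 0) (32, 0) (32, 32) (0, 32)]
2. ⊥bis P1·P0 via (19.38,21.555): [(10.1374, 0) (32, 0) (32, 32) (23.8587, 32)]  |A|=480.0616
3. ⊥bis P1·P2 via (16.815,10.865): [(15.7063, 12.9874) (22.4907, 0) (32, 0) (32, 32) (23.8587, 32)]  |A|=399.8431
4. ⊥bis P1·P3 via (20.685,16.09): [(19.7553, 22.4303) (23.0442, 0) (32, 0) (32, 32) (23.8587, 32)]  |A|=335.3098
5. ⊥bis P1·P4 via (28.32,23.45): [(19.788, 22.2072) (23.0442, 0) (32, 0) (32, 23.986)]  |A|=245.8994
6. ⊥bis P1·P5 via (26.125,12.645): [(19.788, 22.2072) (20.664, 16.2333) (32, 8.7846) (32, 23.986)]  |A|=123.4171
7. ⊥bis P1·P6 via (23.115,17.84): [(23.5178, 22.7505) (22.8646, 14.7874) (32, 8.7846) (32, 23.986)]  |A|=102.8044
8. ⊥bis P1·P7 via (27.66,16.645): [(24.8363, 22.9425) (30.8438, 9.5443) (32, 8.7846) (32, 23.986)]  |A|=59.9127
9. canonical 4-gon: [(24.8363, 22.9425) (30.8438, 9.5443) (32, 8.7846) (32, 23.986)]
10. shoelace: 59.9127

Area of P1's cell: 59.9127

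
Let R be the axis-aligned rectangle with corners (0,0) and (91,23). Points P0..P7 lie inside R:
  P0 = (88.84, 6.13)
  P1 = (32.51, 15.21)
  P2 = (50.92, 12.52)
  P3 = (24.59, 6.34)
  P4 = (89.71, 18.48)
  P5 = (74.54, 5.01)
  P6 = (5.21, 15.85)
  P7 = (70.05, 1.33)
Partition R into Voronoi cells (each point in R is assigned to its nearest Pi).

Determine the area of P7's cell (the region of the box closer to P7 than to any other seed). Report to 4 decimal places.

Area of P7's cell: 121.2956

1. box [0,91]×[0,23]: [(0, 0) (91, 0) (91, 23) (0, 23)]
2. ⊥bis P7·P0 via (79.445,3.73): [(0, 0) (80.3978, 0) (74.5224, 23) (0, 23)]  |A|=1781.5826
3. ⊥bis P7·P1 via (51.28,8.27): [(48.2223, 0) (80.3978, 0) (74.5224, 23) (56.7263, 23)]  |A|=574.6747
4. ⊥bis P7·P2 via (60.485,6.925): [(56.4343, 0) (80.3978, 0) (74.5224, 23) (69.888, 23)]  |A|=328.8768
5. ⊥bis P7·P3 via (47.32,3.835): [(56.4343, 0) (80.3978, 0) (74.5224, 23) (69.888, 23)]  |A|=328.8768
6. ⊥bis P7·P4 via (79.88,9.905): [(69.3135, 22.0179) (56.4343, 0) (80.3978, 0) (77.0342, 13.1673)]  |A|=299.7592
7. ⊥bis P7·P5 via (72.295,3.17): [(64.1218, 13.1423) (56.4343, 0) (74.8931, 0)]  |A|=121.2956
8. ⊥bis P7·P6 via (37.63,8.59): [(64.1218, 13.1423) (56.4343, 0) (74.8931, 0)]  |A|=121.2956
9. canonical 3-gon: [(64.1218, 13.1423) (56.4343, 0) (74.8931, 0)]
10. shoelace: 121.2956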